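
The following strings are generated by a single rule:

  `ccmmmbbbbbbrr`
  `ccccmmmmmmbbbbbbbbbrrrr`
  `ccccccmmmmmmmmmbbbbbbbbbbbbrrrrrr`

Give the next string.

Reading off run lengths: c runs 2, 4, 6; m runs 3, 6, 9; b runs 6, 9, 12; r runs 2, 4, 6 — each is linear in n (n = 1, 2, …).
At n = 4 the blocks have lengths 8, 12, 15, 8.

ccccccccmmmmmmmmmmmmbbbbbbbbbbbbbbbrrrrrrrr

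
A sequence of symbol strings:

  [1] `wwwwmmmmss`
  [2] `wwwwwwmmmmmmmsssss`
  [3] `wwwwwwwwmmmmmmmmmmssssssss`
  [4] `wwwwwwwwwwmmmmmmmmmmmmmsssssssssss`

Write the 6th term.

wwwwwwwwwwwwwwmmmmmmmmmmmmmmmmmmmsssssssssssssssss

Term n consists of 2n+2 w's, followed by 3n+1 m's, followed by 3n-1 s's (n = 1, 2, …).
At n = 6 the blocks have lengths 14, 19, 17.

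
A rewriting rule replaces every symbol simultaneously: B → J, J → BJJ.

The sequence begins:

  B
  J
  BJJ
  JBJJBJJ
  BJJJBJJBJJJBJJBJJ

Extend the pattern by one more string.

Rewriting the 17 symbols of BJJJBJJBJJJBJJBJJ one by one yields J BJJ BJJ BJJ J BJJ BJJ J BJJ BJJ BJJ J BJJ BJJ J BJJ BJJ; concatenated:

JBJJBJJBJJJBJJBJJJBJJBJJBJJJBJJBJJJBJJBJJ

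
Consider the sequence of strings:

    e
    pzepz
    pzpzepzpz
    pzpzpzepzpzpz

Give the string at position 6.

Every step adds pz to the front and pz to the end of the previous string.
From pzpzpzepzpzpz, 2 further steps: pzpzpzepzpzpz → pzpzpzpzepzpzpzpz → (answer).

pzpzpzpzpzepzpzpzpzpz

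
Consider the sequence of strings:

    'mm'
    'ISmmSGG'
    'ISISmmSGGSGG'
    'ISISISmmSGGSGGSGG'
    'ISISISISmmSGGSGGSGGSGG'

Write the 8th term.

s(k+1) = IS·s(k)·SGG, so each term gains IS as a prefix and SGG as a suffix.
From ISISISISmmSGGSGGSGGSGG, 3 further steps: ISISISISmmSGGSGGSGGSGG → ISISISISISmmSGGSGGSGGSGGSGG → ISISISISISISmmSGGSGGSGGSGGSGGSGG → (answer).

ISISISISISISISmmSGGSGGSGGSGGSGGSGGSGG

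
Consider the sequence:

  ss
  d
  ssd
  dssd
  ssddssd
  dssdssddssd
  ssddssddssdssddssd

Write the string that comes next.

From term 3 onward, concatenate the second-to-last term with the last: ss·d = ssd, d·ssd = dssd, …
The next term joins dssdssddssd and ssddssddssdssddssd.

dssdssddssdssddssddssdssddssd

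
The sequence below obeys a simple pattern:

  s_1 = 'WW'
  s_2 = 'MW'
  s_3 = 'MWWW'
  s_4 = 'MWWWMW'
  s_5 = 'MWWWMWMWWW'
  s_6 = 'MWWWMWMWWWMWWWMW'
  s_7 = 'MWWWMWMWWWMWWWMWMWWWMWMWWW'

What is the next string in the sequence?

MWWWMWMWWWMWWWMWMWWWMWMWWWMWWWMWMWWWMWWWMW

This is a Fibonacci-style word recurrence s(k) = s(k−1)·s(k−2): e.g. MW·WW = MWWW.
The next term joins MWWWMWMWWWMWWWMWMWWWMWMWWW and MWWWMWMWWWMWWWMW.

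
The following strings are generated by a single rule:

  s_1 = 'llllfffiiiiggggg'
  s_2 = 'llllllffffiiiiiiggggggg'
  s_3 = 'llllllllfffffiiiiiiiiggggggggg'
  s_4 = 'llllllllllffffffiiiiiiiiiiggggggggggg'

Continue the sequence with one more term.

The n-th term is 2n l's then n+1 f's then 2n i's then 2n+1 g's, where the shown terms are n = 2, 3, 4, 5.
For the next term, n = 6, so the run lengths are 12, 7, 12, 13.

llllllllllllfffffffiiiiiiiiiiiiggggggggggggg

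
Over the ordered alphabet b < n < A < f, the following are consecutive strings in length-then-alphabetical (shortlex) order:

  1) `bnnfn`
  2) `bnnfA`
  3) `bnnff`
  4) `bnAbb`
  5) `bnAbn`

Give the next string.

The successor of bnAbn increments the rightmost position that isn't already f and resets every position after it to b.

bnAbA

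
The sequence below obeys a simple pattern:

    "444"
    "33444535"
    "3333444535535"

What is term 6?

3333333333444535535535535535

s(k+1) = 33·s(k)·535, so each term gains 33 as a prefix and 535 as a suffix.
From 3333444535535, 3 further steps: 3333444535535 → 333333444535535535 → 33333333444535535535535 → (answer).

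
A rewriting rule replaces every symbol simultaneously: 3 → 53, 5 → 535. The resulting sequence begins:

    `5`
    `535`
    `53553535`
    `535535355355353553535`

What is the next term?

5355353553553535535355355353553553535535355355353553535

Replace each of the 21 characters of 535535355355353553535 in place — 535 53 535 535 53 535 53 535 535 53 535 535 53 535 53 535 535 53 535 53 535 — and concatenate.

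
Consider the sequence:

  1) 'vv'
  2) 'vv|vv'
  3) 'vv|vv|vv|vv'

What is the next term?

vv|vv|vv|vv|vv|vv|vv|vv

Every step duplicates the string with '|' between the halves.
So the next term is two copies of vv|vv|vv|vv with '|' between the halves.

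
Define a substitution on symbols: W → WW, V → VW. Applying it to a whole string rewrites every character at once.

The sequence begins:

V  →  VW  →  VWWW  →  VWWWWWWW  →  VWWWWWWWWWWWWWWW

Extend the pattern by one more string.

φ(VWWWWWWWWWWWWWWW) expands symbol-by-symbol to VW WW WW WW WW WW WW WW WW WW WW WW WW WW WW WW; joining the 16 pieces gives the next term.

VWWWWWWWWWWWWWWWWWWWWWWWWWWWWWWW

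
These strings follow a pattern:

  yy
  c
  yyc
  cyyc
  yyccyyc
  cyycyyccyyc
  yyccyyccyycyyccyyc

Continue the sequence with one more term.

This is a Fibonacci-style word recurrence s(k) = s(k−2)·s(k−1): e.g. yy·c = yyc.
So term 8 is cyycyyccyyc·yyccyyccyycyyccyyc.

cyycyyccyycyyccyyccyycyyccyyc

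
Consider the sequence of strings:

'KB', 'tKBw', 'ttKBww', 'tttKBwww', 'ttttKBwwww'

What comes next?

s(k+1) = t·s(k)·w, so each term gains t as a prefix and w as a suffix.
Applying this once more to ttttKBwwww:

tttttKBwwwww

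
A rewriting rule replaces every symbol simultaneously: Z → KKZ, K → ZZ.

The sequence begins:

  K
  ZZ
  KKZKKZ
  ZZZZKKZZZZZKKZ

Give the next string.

KKZKKZKKZKKZZZZZKKZKKZKKZKKZKKZZZZZKKZ

Applying the rule to each of the 14 symbols of ZZZZKKZZZZZKKZ gives the pieces KKZ KKZ KKZ KKZ ZZ ZZ KKZ KKZ KKZ KKZ KKZ ZZ ZZ KKZ, which concatenate to the answer.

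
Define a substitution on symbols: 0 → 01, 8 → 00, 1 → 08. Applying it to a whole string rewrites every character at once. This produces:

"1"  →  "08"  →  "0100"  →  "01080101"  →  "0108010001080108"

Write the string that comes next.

Rewriting the 16 symbols of 0108010001080108 one by one yields 01 08 01 00 01 08 01 01 01 08 01 00 01 08 01 00; concatenated:

01080100010801010108010001080100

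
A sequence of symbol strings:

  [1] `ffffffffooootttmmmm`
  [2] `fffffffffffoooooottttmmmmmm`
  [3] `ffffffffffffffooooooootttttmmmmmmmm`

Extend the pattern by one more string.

Each string has the form f^{3n+2} o^{2n} t^{n+1} m^{2n}, where the shown terms are n = 2, 3, 4.
At n = 5 the blocks have lengths 17, 10, 6, 10.

fffffffffffffffffoooooooooottttttmmmmmmmmmm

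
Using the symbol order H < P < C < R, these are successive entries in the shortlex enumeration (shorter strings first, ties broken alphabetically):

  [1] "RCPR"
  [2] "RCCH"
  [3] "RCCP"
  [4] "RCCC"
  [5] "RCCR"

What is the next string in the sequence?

The successor of RCCR increments the rightmost position that isn't already R and resets every position after it to H.

RCRH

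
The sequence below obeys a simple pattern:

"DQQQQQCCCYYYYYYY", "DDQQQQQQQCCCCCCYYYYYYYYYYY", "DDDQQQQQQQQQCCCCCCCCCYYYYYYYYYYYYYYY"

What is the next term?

DDDDQQQQQQQQQQQCCCCCCCCCCCCYYYYYYYYYYYYYYYYYYY

Each string has the form D^{n} Q^{2n+3} C^{3n} Y^{4n+3} (n = 1, 2, …).
For the next term, n = 4, so the run lengths are 4, 11, 12, 19.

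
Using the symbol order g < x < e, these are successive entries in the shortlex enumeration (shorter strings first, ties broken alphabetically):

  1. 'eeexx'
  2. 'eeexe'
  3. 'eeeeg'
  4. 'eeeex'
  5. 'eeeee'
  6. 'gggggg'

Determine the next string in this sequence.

The successor of gggggg increments the rightmost position that isn't already e and resets every position after it to g.

gggggx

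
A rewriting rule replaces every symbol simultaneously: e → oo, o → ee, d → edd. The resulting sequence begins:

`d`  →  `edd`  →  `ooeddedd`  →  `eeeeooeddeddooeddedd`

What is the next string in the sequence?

Rewriting the 20 symbols of eeeeooeddeddooeddedd one by one yields oo oo oo oo ee ee oo edd edd oo edd edd ee ee oo edd edd oo edd edd; concatenated:

ooooooooeeeeooeddeddooeddeddeeeeooeddeddooeddedd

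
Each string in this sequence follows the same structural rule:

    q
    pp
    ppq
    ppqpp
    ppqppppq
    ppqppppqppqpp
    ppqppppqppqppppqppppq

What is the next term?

ppqppppqppqppppqppppqppqppppqppqpp

Each term (from the third on) is the previous term followed by the one before it: term 3 = pp·q = ppq.
Continuing: ppqppppqppqppppqppppq · ppqppppqppqpp gives term 8.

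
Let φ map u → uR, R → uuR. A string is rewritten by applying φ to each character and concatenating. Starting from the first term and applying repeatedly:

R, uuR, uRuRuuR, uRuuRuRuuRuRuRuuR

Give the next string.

Applying the rule to each of the 17 symbols of uRuuRuRuuRuRuRuuR gives the pieces uR uuR uR uR uuR uR uuR uR uR uuR uR uuR uR uuR uR uR uuR, which concatenate to the answer.

uRuuRuRuRuuRuRuuRuRuRuuRuRuuRuRuuRuRuRuuR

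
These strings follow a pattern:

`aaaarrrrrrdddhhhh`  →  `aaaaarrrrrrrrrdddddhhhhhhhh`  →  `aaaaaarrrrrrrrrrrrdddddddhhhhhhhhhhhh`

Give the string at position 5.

Reading off run lengths: a runs 4, 5, 6; r runs 6, 9, 12; d runs 3, 5, 7; h runs 4, 8, 12 — each is linear in n (n = 1, 2, …).
For term 5, n = 5, so the run lengths are 8, 18, 11, 20.

aaaaaaaarrrrrrrrrrrrrrrrrrdddddddddddhhhhhhhhhhhhhhhhhhhh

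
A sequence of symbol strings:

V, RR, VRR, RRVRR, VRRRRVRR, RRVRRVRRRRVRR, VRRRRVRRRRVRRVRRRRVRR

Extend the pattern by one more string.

RRVRRVRRRRVRRVRRRRVRRRRVRRVRRRRVRR

This is a Fibonacci-style word recurrence s(k) = s(k−2)·s(k−1): e.g. V·RR = VRR.
The next term joins RRVRRVRRRRVRR and VRRRRVRRRRVRRVRRRRVRR.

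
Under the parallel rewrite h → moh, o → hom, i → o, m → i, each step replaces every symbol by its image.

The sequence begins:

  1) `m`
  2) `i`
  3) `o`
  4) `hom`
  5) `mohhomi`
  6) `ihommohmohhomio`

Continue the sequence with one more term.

Rewriting the 15 symbols of ihommohmohhomio one by one yields o moh hom i i hom moh i hom moh moh hom i o hom; concatenated:

omohhomiihommohihommohmohhomiohom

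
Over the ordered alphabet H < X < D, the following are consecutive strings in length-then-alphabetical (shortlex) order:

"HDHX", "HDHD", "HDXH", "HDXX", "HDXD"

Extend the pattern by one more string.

HDDH

Treat HDXD as a base-3 numeral over the given alphabet and add one, carrying through any trailing D's.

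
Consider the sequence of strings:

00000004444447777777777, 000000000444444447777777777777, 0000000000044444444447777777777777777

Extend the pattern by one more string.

The n-th term is 2n+1 0's then 2n 4's then 3n+1 7's, where the shown terms are n = 3, 4, 5.
At n = 6 the blocks have lengths 13, 12, 19.

00000000000004444444444447777777777777777777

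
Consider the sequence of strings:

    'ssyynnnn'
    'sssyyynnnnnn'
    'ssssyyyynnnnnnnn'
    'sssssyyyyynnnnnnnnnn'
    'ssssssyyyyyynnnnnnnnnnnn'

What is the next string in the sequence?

sssssssyyyyyyynnnnnnnnnnnnnn

Each string has the form s^{n} y^{n} n^{2n}, where the shown terms are n = 2, 3, 4, 5, 6.
For the next term, n = 7, so the run lengths are 7, 7, 14.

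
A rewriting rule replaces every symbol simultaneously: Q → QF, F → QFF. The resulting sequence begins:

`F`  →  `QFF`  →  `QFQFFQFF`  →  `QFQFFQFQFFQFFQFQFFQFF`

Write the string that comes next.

Applying the rule to each of the 21 symbols of QFQFFQFQFFQFFQFQFFQFF gives the pieces QF QFF QF QFF QFF QF QFF QF QFF QFF QF QFF QFF QF QFF QF QFF QFF QF QFF QFF, which concatenate to the answer.

QFQFFQFQFFQFFQFQFFQFQFFQFFQFQFFQFFQFQFFQFQFFQFFQFQFFQFF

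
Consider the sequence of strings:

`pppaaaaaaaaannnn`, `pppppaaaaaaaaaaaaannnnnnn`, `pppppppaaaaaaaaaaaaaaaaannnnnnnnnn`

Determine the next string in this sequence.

Term n consists of 2n-1 p's, followed by 4n+1 a's, followed by 3n-2 n's, where the shown terms are n = 2, 3, 4.
Setting n = 5 gives 9, 21, 13 characters in each block.

pppppppppaaaaaaaaaaaaaaaaaaaaannnnnnnnnnnnn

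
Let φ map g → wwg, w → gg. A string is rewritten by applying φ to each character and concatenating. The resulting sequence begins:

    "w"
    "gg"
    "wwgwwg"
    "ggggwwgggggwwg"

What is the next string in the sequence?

Rewriting the 14 symbols of ggggwwgggggwwg one by one yields wwg wwg wwg wwg gg gg wwg wwg wwg wwg wwg gg gg wwg; concatenated:

wwgwwgwwgwwgggggwwgwwgwwgwwgwwgggggwwg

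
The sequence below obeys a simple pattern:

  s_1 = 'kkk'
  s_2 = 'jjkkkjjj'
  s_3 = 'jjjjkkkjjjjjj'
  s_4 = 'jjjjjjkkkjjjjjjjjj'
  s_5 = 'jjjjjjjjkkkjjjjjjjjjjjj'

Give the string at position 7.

Every step adds jj to the front and jjj to the end of the previous string.
From jjjjjjjjkkkjjjjjjjjjjjj, 2 further steps: jjjjjjjjkkkjjjjjjjjjjjj → jjjjjjjjjjkkkjjjjjjjjjjjjjjj → (answer).

jjjjjjjjjjjjkkkjjjjjjjjjjjjjjjjjj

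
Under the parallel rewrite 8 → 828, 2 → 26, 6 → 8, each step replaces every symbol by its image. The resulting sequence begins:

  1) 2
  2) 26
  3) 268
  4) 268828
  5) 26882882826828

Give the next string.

268828828268288282682826882826828

φ(26882882826828) expands symbol-by-symbol to 26 8 828 828 26 828 828 26 828 26 8 828 26 828; joining the 14 pieces gives the next term.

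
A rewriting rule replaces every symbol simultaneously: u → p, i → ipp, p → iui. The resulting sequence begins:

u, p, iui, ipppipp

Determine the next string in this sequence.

ippiuiiuiiuiippiuiiui

Apply φ to ipppipp symbol by symbol: i→ipp, p→iui, p→iui, p→iui, i→ipp, p→iui, p→iui; joined: ipp iui iui iui ipp iui iui.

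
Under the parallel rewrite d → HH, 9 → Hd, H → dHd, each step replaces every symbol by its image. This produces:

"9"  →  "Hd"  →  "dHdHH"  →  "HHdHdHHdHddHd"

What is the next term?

dHddHdHHdHdHHdHddHdHHdHdHHHHdHdHH

φ(HHdHdHHdHddHd) expands symbol-by-symbol to dHd dHd HH dHd HH dHd dHd HH dHd HH HH dHd HH; joining the 13 pieces gives the next term.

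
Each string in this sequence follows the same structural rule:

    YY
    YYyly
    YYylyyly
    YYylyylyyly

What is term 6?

YYylyylyylyylyyly

Every step adds yly to the end: s(k+1) = s(k)·yly.
From YYylyylyyly, 2 further steps: YYylyylyyly → YYylyylyylyyly → (answer).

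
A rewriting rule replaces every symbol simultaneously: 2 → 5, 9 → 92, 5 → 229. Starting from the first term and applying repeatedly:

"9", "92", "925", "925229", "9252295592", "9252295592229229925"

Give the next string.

Rewriting the 19 symbols of 9252295592229229925 one by one yields 92 5 229 5 5 92 229 229 92 5 5 5 92 5 5 92 92 5 229; concatenated:

925229559222922992555925592925229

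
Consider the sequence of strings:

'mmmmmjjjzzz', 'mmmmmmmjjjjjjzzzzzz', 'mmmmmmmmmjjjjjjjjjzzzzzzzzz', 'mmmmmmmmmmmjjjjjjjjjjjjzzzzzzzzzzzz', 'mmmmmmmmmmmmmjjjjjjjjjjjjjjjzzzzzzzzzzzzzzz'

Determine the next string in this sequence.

mmmmmmmmmmmmmmmjjjjjjjjjjjjjjjjjjzzzzzzzzzzzzzzzzzz

The n-th term is 2n+3 m's then 3n j's then 3n z's (n = 1, 2, …).
Setting n = 6 gives 15, 18, 18 characters in each block.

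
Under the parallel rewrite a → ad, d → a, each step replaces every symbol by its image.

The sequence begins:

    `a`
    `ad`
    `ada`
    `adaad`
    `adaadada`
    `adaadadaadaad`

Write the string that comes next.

φ(adaadadaadaad) expands symbol-by-symbol to ad a ad ad a ad a ad ad a ad ad a; joining the 13 pieces gives the next term.

adaadadaadaadadaadada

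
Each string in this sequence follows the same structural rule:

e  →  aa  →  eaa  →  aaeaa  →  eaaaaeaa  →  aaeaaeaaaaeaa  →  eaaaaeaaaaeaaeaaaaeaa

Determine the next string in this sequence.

This is a Fibonacci-style word recurrence s(k) = s(k−2)·s(k−1): e.g. e·aa = eaa.
So term 8 is aaeaaeaaaaeaa·eaaaaeaaaaeaaeaaaaeaa.

aaeaaeaaaaeaaeaaaaeaaaaeaaeaaaaeaa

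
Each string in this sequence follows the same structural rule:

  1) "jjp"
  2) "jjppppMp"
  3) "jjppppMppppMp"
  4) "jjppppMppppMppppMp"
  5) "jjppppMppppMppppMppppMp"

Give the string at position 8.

The strings grow by a fixed suffix pppMp each time.
From jjppppMppppMppppMppppMp, 3 further steps: jjppppMppppMppppMppppMp → jjppppMppppMppppMppppMppppMp → jjppppMppppMppppMppppMppppMppppMp → (answer).

jjppppMppppMppppMppppMppppMppppMppppMp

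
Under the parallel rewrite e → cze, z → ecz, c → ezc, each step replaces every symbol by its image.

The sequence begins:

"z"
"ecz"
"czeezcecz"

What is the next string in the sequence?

Expanding czeezcecz: c→ezc, z→ecz, e→cze, e→cze, z→ecz, c→ezc, e→cze, c→ezc, z→ecz. Concatenated: ezc ecz cze cze ecz ezc cze ezc ecz.

ezceczczeczeeczezcczeezcecz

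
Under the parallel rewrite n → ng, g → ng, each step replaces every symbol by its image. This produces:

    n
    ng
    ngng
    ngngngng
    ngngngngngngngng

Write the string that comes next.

ngngngngngngngngngngngngngngngng

Replace each of the 16 characters of ngngngngngngngng in place — ng ng ng ng ng ng ng ng ng ng ng ng ng ng ng ng — and concatenate.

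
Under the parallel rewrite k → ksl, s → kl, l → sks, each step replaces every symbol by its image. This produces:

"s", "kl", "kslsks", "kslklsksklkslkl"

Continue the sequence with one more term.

kslklskskslsksklkslklkslskskslklskskslsks

φ(kslklsksklkslkl) expands symbol-by-symbol to ksl kl sks ksl sks kl ksl kl ksl sks ksl kl sks ksl sks; joining the 15 pieces gives the next term.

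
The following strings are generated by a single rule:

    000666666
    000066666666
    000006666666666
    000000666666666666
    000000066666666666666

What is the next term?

Term n consists of n 0's, followed by 2n 6's, where the shown terms are n = 3, 4, 5, 6, 7.
Setting n = 8 gives 8, 16 characters in each block.

000000006666666666666666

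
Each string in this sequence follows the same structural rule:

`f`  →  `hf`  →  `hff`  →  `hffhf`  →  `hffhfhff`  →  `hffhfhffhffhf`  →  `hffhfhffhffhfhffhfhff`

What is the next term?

hffhfhffhffhfhffhfhffhffhfhffhffhf

From term 3 onward, concatenate the last term with the second-to-last: hf·f = hff, hff·hf = hffhf, …
Continuing: hffhfhffhffhfhffhfhff · hffhfhffhffhf gives term 8.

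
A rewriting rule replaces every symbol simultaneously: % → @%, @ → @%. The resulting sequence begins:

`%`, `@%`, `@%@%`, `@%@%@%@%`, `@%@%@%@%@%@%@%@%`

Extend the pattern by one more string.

φ(@%@%@%@%@%@%@%@%) expands symbol-by-symbol to @% @% @% @% @% @% @% @% @% @% @% @% @% @% @% @%; joining the 16 pieces gives the next term.

@%@%@%@%@%@%@%@%@%@%@%@%@%@%@%@%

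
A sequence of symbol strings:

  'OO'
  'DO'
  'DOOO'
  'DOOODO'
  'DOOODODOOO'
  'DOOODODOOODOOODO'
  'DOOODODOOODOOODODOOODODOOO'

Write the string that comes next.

DOOODODOOODOOODODOOODODOOODOOODODOOODOOODO

Each term (from the third on) is the previous term followed by the one before it: term 3 = DO·OO = DOOO.
The next term joins DOOODODOOODOOODODOOODODOOO and DOOODODOOODOOODO.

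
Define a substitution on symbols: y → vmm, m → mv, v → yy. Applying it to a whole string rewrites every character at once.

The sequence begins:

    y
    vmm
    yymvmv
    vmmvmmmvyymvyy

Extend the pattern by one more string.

yymvmvyymvmvmvyyvmmvmmmvyyvmmvmm

Replace each of the 14 characters of vmmvmmmvyymvyy in place — yy mv mv yy mv mv mv yy vmm vmm mv yy vmm vmm — and concatenate.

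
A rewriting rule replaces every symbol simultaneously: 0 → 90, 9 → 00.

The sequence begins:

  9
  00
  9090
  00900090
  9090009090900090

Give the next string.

00900090909000900090009090900090

φ(9090009090900090) expands symbol-by-symbol to 00 90 00 90 90 90 00 90 00 90 00 90 90 90 00 90; joining the 16 pieces gives the next term.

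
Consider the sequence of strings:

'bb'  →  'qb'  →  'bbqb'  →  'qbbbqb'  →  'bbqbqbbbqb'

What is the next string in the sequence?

From term 3 onward, concatenate the second-to-last term with the last: bb·qb = bbqb, qb·bbqb = qbbbqb, …
Continuing: qbbbqb · bbqbqbbbqb gives term 6.

qbbbqbbbqbqbbbqb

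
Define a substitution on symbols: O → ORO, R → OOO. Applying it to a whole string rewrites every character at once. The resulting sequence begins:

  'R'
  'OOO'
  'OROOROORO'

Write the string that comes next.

Apply φ to OROOROORO symbol by symbol: O→ORO, R→OOO, O→ORO, O→ORO, R→OOO, O→ORO, O→ORO, R→OOO, O→ORO; joined: ORO OOO ORO ORO OOO ORO ORO OOO ORO.

OROOOOOROOROOOOOROOROOOOORO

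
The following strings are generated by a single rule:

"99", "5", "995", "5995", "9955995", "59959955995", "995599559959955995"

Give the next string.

Each term (from the third on) is the two preceding terms concatenated in order: term 3 = 99·5 = 995.
Continuing: 59959955995 · 995599559959955995 gives term 8.

59959955995995599559959955995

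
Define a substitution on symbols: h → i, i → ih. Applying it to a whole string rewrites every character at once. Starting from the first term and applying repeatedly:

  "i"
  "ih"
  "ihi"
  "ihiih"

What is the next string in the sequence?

Rewriting each symbol of ihiih: i→ih, h→i, i→ih, i→ih, h→i, which concatenates to ih i ih ih i.

ihiihihi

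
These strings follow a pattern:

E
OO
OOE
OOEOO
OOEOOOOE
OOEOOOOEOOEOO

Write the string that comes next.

Each term (from the third on) is the previous term followed by the one before it: term 3 = OO·E = OOE.
The next term joins OOEOOOOEOOEOO and OOEOOOOE.

OOEOOOOEOOEOOOOEOOOOE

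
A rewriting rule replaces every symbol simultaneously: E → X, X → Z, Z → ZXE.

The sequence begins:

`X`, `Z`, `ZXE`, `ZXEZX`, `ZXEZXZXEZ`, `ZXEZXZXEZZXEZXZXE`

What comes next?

Rewriting the 17 symbols of ZXEZXZXEZZXEZXZXE one by one yields ZXE Z X ZXE Z ZXE Z X ZXE ZXE Z X ZXE Z ZXE Z X; concatenated:

ZXEZXZXEZZXEZXZXEZXEZXZXEZZXEZX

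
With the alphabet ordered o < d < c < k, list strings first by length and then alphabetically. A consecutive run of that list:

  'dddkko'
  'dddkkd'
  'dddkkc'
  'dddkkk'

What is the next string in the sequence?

ddcooo

Find the rightmost character of dddkkk below k, bump it to the next letter, and reset everything to its right to o.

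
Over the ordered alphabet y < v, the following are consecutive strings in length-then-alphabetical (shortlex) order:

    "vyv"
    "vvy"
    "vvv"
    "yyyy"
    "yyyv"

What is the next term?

yyvy

The successor of yyyv increments the rightmost position that isn't already v and resets every position after it to y.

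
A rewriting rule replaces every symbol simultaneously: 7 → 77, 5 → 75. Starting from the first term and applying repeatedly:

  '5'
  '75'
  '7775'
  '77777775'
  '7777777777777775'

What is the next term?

77777777777777777777777777777775

φ(7777777777777775) expands symbol-by-symbol to 77 77 77 77 77 77 77 77 77 77 77 77 77 77 77 75; joining the 16 pieces gives the next term.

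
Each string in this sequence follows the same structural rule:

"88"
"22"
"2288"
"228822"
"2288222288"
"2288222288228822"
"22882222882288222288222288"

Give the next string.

This is a Fibonacci-style word recurrence s(k) = s(k−1)·s(k−2): e.g. 22·88 = 2288.
So term 8 is 22882222882288222288222288·2288222288228822.

228822228822882222882222882288222288228822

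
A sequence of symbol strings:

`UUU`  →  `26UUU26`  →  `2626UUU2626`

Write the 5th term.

26262626UUU26262626

s(k+1) = 26·s(k)·26, so each term gains 26 as a prefix and 26 as a suffix.
From 2626UUU2626, 2 further steps: 2626UUU2626 → 262626UUU262626 → (answer).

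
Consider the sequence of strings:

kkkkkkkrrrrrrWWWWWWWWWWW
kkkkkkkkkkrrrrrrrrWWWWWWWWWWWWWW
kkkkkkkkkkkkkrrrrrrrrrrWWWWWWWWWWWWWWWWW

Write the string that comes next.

Reading off run lengths: k runs 7, 10, 13; r runs 6, 8, 10; W runs 11, 14, 17 — each is linear in n, where the shown terms are n = 3, 4, 5.
Setting n = 6 gives 16, 12, 20 characters in each block.

kkkkkkkkkkkkkkkkrrrrrrrrrrrrWWWWWWWWWWWWWWWWWWWW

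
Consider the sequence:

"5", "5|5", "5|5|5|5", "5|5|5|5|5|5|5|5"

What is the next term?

s(k+1) = s(k)·|·s(k) — each term doubles the last with '|' between the halves.
Doubling 5|5|5|5|5|5|5|5 with '|' between the halves:

5|5|5|5|5|5|5|5|5|5|5|5|5|5|5|5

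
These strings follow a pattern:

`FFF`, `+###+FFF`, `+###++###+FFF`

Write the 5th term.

Each term is the previous one with +###+ prepended.
From +###++###+FFF, 2 further steps: +###++###+FFF → +###++###++###+FFF → (answer).

+###++###++###++###+FFF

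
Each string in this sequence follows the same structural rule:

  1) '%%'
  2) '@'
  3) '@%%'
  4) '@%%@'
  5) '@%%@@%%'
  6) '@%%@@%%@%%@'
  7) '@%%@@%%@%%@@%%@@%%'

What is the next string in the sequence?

@%%@@%%@%%@@%%@@%%@%%@@%%@%%@

From term 3 onward, concatenate the last term with the second-to-last: @·%% = @%%, @%%·@ = @%%@, …
Continuing: @%%@@%%@%%@@%%@@%% · @%%@@%%@%%@ gives term 8.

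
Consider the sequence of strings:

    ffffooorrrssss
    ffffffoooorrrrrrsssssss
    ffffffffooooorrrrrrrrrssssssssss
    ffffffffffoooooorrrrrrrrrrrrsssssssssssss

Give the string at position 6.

Each string has the form f^{2n+2} o^{n+2} r^{3n} s^{3n+1} (n = 1, 2, …).
For term 6, n = 6, so the run lengths are 14, 8, 18, 19.

ffffffffffffffoooooooorrrrrrrrrrrrrrrrrrsssssssssssssssssss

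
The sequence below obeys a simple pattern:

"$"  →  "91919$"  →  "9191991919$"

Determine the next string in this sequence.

Every step adds 91919 at the front: s(k+1) = 91919·s(k).
One more step from 9191991919$ gives the answer.

919199191991919$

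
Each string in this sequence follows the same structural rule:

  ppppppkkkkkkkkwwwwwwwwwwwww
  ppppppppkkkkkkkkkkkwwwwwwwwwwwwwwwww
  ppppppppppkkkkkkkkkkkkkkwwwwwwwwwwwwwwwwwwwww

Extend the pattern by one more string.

ppppppppppppkkkkkkkkkkkkkkkkkwwwwwwwwwwwwwwwwwwwwwwwww

The n-th term is 2n p's then 3n-1 k's then 4n+1 w's, where the shown terms are n = 3, 4, 5.
For the next term, n = 6, so the run lengths are 12, 17, 25.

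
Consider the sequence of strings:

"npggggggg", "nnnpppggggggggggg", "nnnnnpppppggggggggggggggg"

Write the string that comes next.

nnnnnnnpppppppggggggggggggggggggg

The n-th term is 2n-1 n's then 2n-1 p's then 4n+3 g's (n = 1, 2, …).
Setting n = 4 gives 7, 7, 19 characters in each block.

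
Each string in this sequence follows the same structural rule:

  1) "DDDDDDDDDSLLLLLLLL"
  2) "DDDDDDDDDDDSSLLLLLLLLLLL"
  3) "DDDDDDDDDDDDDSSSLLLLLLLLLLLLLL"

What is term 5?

The n-th term is 2n+3 D's then n-2 S's then 3n-1 L's, where the shown terms are n = 3, 4, 5.
Setting n = 7 gives 17, 5, 20 characters in each block.

DDDDDDDDDDDDDDDDDSSSSSLLLLLLLLLLLLLLLLLLLL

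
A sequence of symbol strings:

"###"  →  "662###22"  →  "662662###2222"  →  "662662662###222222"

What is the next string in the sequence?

Every step adds 662 to the front and 22 to the end of the previous string.
Applying this once more to 662662662###222222:

662662662662###22222222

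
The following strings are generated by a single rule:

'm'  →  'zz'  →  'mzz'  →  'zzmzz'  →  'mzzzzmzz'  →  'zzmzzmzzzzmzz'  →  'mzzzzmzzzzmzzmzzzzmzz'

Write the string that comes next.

zzmzzmzzzzmzzmzzzzmzzzzmzzmzzzzmzz

Each term (from the third on) is the two preceding terms concatenated in order: term 3 = m·zz = mzz.
The next term joins zzmzzmzzzzmzz and mzzzzmzzzzmzzmzzzzmzz.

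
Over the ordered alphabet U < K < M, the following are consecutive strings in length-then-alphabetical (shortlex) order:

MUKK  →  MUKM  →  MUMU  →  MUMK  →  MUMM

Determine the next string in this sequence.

Find the rightmost character of MUMM below M, bump it to the next letter, and reset everything to its right to U.

MKUU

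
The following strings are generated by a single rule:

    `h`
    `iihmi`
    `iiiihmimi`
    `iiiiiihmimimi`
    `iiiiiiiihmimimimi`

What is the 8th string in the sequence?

iiiiiiiiiiiiiihmimimimimimimi

Every step adds ii to the front and mi to the end of the previous string.
From iiiiiiiihmimimimi, 3 further steps: iiiiiiiihmimimimi → iiiiiiiiiihmimimimimi → iiiiiiiiiiiihmimimimimimi → (answer).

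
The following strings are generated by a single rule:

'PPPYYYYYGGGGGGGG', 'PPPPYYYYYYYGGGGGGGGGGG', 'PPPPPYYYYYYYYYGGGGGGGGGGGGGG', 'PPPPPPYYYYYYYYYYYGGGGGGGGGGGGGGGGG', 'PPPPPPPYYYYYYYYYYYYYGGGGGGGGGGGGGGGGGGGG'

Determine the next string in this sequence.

PPPPPPPPYYYYYYYYYYYYYYYGGGGGGGGGGGGGGGGGGGGGGG

Each string has the form P^{n+1} Y^{2n+1} G^{3n+2}, where the shown terms are n = 2, 3, 4, 5, 6.
Setting n = 7 gives 8, 15, 23 characters in each block.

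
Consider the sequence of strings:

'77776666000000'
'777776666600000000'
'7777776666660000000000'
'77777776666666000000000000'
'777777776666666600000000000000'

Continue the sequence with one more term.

The n-th term is n+1 7's then n+1 6's then 2n 0's, where the shown terms are n = 3, 4, 5, 6, 7.
Setting n = 8 gives 9, 9, 16 characters in each block.

7777777776666666660000000000000000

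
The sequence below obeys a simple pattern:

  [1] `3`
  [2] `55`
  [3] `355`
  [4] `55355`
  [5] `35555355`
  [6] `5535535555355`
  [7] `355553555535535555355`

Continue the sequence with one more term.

This is a Fibonacci-style word recurrence s(k) = s(k−2)·s(k−1): e.g. 3·55 = 355.
The next term joins 5535535555355 and 355553555535535555355.

5535535555355355553555535535555355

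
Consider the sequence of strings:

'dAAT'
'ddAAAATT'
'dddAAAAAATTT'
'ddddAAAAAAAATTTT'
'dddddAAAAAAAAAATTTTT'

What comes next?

ddddddAAAAAAAAAAAATTTTTT

Reading off run lengths: d runs 1, 2, 3, 4, 5; A runs 2, 4, 6, 8, 10; T runs 1, 2, 3, 4, 5 — each is linear in n (n = 1, 2, …).
Setting n = 6 gives 6, 12, 6 characters in each block.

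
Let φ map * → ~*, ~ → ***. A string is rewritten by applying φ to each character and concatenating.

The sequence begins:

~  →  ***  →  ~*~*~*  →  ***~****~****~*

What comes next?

~*~*~****~*~*~*~****~*~*~*~****~*

Replace each of the 15 characters of ***~****~****~* in place — ~* ~* ~* *** ~* ~* ~* ~* *** ~* ~* ~* ~* *** ~* — and concatenate.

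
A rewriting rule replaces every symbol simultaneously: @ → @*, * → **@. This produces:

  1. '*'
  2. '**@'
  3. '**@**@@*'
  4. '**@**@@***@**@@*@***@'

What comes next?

**@**@@***@**@@*@***@**@**@@***@**@@*@***@@***@**@**@@*

Replace each of the 21 characters of **@**@@***@**@@*@***@ in place — **@ **@ @* **@ **@ @* @* **@ **@ **@ @* **@ **@ @* @* **@ @* **@ **@ **@ @* — and concatenate.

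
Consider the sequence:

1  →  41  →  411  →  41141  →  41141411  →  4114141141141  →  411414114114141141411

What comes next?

From term 3 onward, concatenate the last term with the second-to-last: 41·1 = 411, 411·41 = 41141, …
So term 8 is 411414114114141141411·4114141141141.

4114141141141411414114114141141141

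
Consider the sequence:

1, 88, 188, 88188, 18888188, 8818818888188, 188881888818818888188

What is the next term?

8818818888188188881888818818888188

From term 3 onward, concatenate the second-to-last term with the last: 1·88 = 188, 88·188 = 88188, …
So term 8 is 8818818888188·188881888818818888188.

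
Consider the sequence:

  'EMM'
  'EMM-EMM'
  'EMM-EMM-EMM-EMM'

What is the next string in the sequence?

Each string is two copies of the previous one joined by '-'.
Doubling EMM-EMM-EMM-EMM with '-' between the halves:

EMM-EMM-EMM-EMM-EMM-EMM-EMM-EMM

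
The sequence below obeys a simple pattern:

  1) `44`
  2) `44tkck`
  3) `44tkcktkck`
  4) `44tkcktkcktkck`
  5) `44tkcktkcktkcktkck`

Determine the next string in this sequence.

Every step adds tkck to the end: s(k+1) = s(k)·tkck.
One more step from 44tkcktkcktkcktkck gives the answer.

44tkcktkcktkcktkcktkck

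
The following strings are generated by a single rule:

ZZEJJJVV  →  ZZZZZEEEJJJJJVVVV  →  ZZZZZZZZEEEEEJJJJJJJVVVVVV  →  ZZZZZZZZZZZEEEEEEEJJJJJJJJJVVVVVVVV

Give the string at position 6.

The n-th term is 3n-1 Z's then 2n-1 E's then 2n+1 J's then 2n V's (n = 1, 2, …).
Setting n = 6 gives 17, 11, 13, 12 characters in each block.

ZZZZZZZZZZZZZZZZZEEEEEEEEEEEJJJJJJJJJJJJJVVVVVVVVVVVV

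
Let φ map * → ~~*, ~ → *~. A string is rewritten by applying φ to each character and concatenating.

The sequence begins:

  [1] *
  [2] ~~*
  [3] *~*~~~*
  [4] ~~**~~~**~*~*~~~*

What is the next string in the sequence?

*~*~~~*~~**~*~*~~~*~~**~~~**~~~**~*~*~~~*

φ(~~**~~~**~*~*~~~*) expands symbol-by-symbol to *~ *~ ~~* ~~* *~ *~ *~ ~~* ~~* *~ ~~* *~ ~~* *~ *~ *~ ~~*; joining the 17 pieces gives the next term.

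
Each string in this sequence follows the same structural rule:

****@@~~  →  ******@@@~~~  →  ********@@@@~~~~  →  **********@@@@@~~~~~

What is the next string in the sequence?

Reading off run lengths: * runs 4, 6, 8, 10; @ runs 2, 3, 4, 5; ~ runs 2, 3, 4, 5 — each is linear in n (n = 1, 2, …).
At n = 5 the blocks have lengths 12, 6, 6.

************@@@@@@~~~~~~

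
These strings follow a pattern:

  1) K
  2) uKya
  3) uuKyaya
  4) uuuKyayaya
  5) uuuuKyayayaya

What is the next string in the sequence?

s(k+1) = u·s(k)·ya, so each term gains u as a prefix and ya as a suffix.
Applying this once more to uuuuKyayayaya:

uuuuuKyayayayaya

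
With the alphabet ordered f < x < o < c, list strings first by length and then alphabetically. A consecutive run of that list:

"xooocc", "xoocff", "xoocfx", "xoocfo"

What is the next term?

xoocfc

Treat xoocfo as a base-4 numeral over the given alphabet and add one, carrying through any trailing c's.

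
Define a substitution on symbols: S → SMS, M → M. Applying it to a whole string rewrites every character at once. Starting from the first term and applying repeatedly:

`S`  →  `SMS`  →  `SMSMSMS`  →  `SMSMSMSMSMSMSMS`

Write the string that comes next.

φ(SMSMSMSMSMSMSMS) expands symbol-by-symbol to SMS M SMS M SMS M SMS M SMS M SMS M SMS M SMS; joining the 15 pieces gives the next term.

SMSMSMSMSMSMSMSMSMSMSMSMSMSMSMS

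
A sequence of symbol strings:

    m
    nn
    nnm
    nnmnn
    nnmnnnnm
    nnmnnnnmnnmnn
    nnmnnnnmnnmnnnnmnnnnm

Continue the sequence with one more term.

nnmnnnnmnnmnnnnmnnnnmnnmnnnnmnnmnn

Each term (from the third on) is the previous term followed by the one before it: term 3 = nn·m = nnm.
So term 8 is nnmnnnnmnnmnnnnmnnnnm·nnmnnnnmnnmnn.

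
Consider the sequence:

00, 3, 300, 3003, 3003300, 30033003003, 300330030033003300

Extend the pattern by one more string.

30033003003300330030033003003

This is a Fibonacci-style word recurrence s(k) = s(k−1)·s(k−2): e.g. 3·00 = 300.
Continuing: 300330030033003300 · 30033003003 gives term 8.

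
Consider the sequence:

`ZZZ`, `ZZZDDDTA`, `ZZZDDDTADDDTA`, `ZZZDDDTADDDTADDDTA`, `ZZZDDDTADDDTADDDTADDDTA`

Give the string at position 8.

ZZZDDDTADDDTADDDTADDDTADDDTADDDTADDDTA

Each term is the previous one with DDDTA appended.
From ZZZDDDTADDDTADDDTADDDTA, 3 further steps: ZZZDDDTADDDTADDDTADDDTA → ZZZDDDTADDDTADDDTADDDTADDDTA → ZZZDDDTADDDTADDDTADDDTADDDTADDDTA → (answer).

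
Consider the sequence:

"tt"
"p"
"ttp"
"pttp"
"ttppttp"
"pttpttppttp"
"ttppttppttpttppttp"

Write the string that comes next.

From term 3 onward, concatenate the second-to-last term with the last: tt·p = ttp, p·ttp = pttp, …
Continuing: pttpttppttp · ttppttppttpttppttp gives term 8.

pttpttppttpttppttppttpttppttp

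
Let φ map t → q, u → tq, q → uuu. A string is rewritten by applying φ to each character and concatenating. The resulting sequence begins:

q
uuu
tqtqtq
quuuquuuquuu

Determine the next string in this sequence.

uuutqtqtquuutqtqtquuutqtqtq

Expanding quuuquuuquuu: q→uuu, u→tq, u→tq, u→tq, q→uuu, u→tq, u→tq, u→tq, q→uuu, u→tq, u→tq, u→tq. Concatenated: uuu tq tq tq uuu tq tq tq uuu tq tq tq.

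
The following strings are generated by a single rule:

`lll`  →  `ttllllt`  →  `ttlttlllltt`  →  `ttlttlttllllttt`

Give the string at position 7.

ttlttlttlttlttlttlllltttttt

Each term wraps the previous one in ttl on the left and t on the right.
From ttlttlttllllttt, 3 further steps: ttlttlttllllttt → ttlttlttlttlllltttt → ttlttlttlttlttllllttttt → (answer).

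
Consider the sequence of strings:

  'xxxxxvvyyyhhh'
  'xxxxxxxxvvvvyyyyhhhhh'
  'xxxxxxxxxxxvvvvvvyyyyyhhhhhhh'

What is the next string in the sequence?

The n-th term is 3n-1 x's then 2n-2 v's then n+1 y's then 2n-1 h's, where the shown terms are n = 2, 3, 4.
Setting n = 5 gives 14, 8, 6, 9 characters in each block.

xxxxxxxxxxxxxxvvvvvvvvyyyyyyhhhhhhhhh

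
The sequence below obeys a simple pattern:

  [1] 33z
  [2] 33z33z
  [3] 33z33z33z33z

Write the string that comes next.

s(k+1) = s(k)·s(k) — each term doubles the last.
One more doubling of 33z33z33z33z gives the answer.

33z33z33z33z33z33z33z33z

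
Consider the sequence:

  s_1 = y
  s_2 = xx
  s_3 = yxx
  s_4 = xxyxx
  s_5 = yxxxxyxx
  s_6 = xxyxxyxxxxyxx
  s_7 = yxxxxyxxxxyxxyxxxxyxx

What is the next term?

xxyxxyxxxxyxxyxxxxyxxxxyxxyxxxxyxx

From term 3 onward, concatenate the second-to-last term with the last: y·xx = yxx, xx·yxx = xxyxx, …
So term 8 is xxyxxyxxxxyxx·yxxxxyxxxxyxxyxxxxyxx.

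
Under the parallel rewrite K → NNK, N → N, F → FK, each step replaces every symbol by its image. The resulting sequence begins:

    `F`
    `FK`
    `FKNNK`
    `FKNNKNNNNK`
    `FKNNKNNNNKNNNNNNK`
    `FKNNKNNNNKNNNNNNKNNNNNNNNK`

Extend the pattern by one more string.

φ(FKNNKNNNNKNNNNNNKNNNNNNNNK) expands symbol-by-symbol to FK NNK N N NNK N N N N NNK N N N N N N NNK N N N N N N N N NNK; joining the 26 pieces gives the next term.

FKNNKNNNNKNNNNNNKNNNNNNNNKNNNNNNNNNNK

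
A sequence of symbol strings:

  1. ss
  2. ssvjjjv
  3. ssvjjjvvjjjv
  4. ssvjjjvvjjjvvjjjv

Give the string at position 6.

Every step adds vjjjv to the end: s(k+1) = s(k)·vjjjv.
From ssvjjjvvjjjvvjjjv, 2 further steps: ssvjjjvvjjjvvjjjv → ssvjjjvvjjjvvjjjvvjjjv → (answer).

ssvjjjvvjjjvvjjjvvjjjvvjjjv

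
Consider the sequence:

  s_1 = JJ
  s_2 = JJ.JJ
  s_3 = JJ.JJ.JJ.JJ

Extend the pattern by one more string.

Each string is two copies of the previous one joined by '.'.
Doubling JJ.JJ.JJ.JJ with '.' between the halves:

JJ.JJ.JJ.JJ.JJ.JJ.JJ.JJ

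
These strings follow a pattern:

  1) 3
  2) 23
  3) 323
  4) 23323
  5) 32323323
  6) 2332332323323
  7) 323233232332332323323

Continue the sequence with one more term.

2332332323323323233232332332323323

From term 3 onward, concatenate the second-to-last term with the last: 3·23 = 323, 23·323 = 23323, …
The next term joins 2332332323323 and 323233232332332323323.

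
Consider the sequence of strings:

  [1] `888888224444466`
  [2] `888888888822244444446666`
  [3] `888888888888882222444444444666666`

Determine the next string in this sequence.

Each string has the form 8^{4n-2} 2^{n} 4^{2n+1} 6^{2n-2}, where the shown terms are n = 2, 3, 4.
At n = 5 the blocks have lengths 18, 5, 11, 8.

888888888888888888222224444444444466666666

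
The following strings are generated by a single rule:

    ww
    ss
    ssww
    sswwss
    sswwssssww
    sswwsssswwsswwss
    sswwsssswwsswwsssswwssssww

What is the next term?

This is a Fibonacci-style word recurrence s(k) = s(k−1)·s(k−2): e.g. ss·ww = ssww.
So term 8 is sswwsssswwsswwsssswwssssww·sswwsssswwsswwss.

sswwsssswwsswwsssswwsssswwsswwsssswwsswwss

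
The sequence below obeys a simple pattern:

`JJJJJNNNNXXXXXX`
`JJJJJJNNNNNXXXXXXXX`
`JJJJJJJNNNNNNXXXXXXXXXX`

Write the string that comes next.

JJJJJJJJNNNNNNNXXXXXXXXXXXX

The n-th term is n+2 J's then n+1 N's then 2n X's, where the shown terms are n = 3, 4, 5.
Setting n = 6 gives 8, 7, 12 characters in each block.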